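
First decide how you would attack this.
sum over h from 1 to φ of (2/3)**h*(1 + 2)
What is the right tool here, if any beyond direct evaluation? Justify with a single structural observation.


Best approach: the geometric series formula — each term is 2/3 times the previous one, so the geometric-series formula applies directly.


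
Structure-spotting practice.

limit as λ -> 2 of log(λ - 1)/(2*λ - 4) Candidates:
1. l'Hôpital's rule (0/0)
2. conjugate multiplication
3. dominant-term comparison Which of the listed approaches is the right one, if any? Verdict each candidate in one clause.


Diagnosis: l'Hôpital's rule (0/0) — substituting 2 gives 0 over 0; differentiate top and bottom once and re-evaluate. Expanding numerator and denominator to first order gives the same value — the rule automates exactly that.
- l'Hôpital's rule (0/0) — a fit — the right tool for this form.
- conjugate multiplication: the conjugate move applies to radical differences, which this is not.
- dominant-term comparison: this is not a rational comparison of growth rates at infinity.


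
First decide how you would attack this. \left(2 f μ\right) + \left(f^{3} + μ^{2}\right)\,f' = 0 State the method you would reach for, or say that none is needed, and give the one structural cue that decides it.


Diagnosis: the exact-equation method — because the two cross partials coincide, the form is conservative as written — recover its potential in (μ, f).


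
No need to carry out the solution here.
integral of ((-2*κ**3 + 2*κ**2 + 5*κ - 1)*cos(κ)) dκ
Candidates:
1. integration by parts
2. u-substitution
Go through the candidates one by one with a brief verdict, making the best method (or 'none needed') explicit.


Verdict: integration by parts — -2*κ**3 + 2*κ**2 + 5*κ - 1 dies after finitely many derivatives while cos(κ) cycles under integration — the tabular/parts setup.
- integration by parts: applicable, and directly so.
- u-substitution: no subexpression of the integrand serves as a whole-integral substitution inner — individual terms may offer their own, but none carries its derivative as a factor of the full integrand; a working change of variable would have to be constructed from outside the expression.


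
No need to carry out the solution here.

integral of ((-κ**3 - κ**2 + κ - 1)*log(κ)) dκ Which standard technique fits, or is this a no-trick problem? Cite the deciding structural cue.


Best approach: integration by parts — the logarithm log(κ) wants to be differentiated, not integrated; parts makes that legal.


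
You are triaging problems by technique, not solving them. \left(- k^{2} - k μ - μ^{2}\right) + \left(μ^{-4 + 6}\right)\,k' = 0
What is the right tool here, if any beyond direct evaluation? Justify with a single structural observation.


Best approach: the homogeneous substitution — solved for the derivative, the right side is unchanged under scaling μ and k together — it depends only on the ratio k/μ, so substitute a single ratio variable.


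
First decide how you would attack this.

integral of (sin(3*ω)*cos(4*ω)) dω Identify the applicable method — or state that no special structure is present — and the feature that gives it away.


Best approach: a trigonometric identity — apply product-to-sum to sin(3*ω)*cos(4*ω): two clean single-angle terms replace one awkward product.


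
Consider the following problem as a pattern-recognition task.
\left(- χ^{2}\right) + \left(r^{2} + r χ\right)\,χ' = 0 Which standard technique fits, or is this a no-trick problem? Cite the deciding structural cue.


Verdict: the homogeneous substitution — the slope's numerator and denominator share total degree; set v = χ/r and the equation drops to separable form. Suitably rearranged — at times with the variables' roles exchanged — this doubles as a Bernoulli equation; the homogeneous reading needs no such setup.


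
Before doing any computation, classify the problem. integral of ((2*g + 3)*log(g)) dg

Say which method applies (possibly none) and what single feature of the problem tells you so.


Diagnosis: integration by parts — one parts step with u = log(g) trades the logarithm for an algebraic integrand.


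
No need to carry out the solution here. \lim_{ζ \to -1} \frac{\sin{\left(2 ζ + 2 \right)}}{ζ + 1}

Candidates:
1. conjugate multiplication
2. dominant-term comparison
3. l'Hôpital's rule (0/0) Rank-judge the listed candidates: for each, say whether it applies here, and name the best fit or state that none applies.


Best approach: l'Hôpital's rule (0/0) — plug in -1: top and bottom both hit zero, so differentiate each and retry. The standard small-argument limits would also carry it; the rule is the systematic route.
- conjugate multiplication — no difference of divergent radicals appears, so rationalizing has nothing to cancel.
- dominant-term comparison: leading-power comparison does not apply to this form.
- l'Hôpital's rule (0/0) — a fit — the right tool for this form.


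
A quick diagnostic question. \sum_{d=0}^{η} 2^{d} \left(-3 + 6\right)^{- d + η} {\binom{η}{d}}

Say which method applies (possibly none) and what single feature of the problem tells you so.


Technique: the binomial theorem — binomial coefficients against complementary powers of 2 and (-3 + 6): recognize the binomial expansion and resum.


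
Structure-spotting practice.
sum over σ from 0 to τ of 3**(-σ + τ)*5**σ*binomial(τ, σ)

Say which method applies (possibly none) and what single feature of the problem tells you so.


Verdict: the binomial theorem — terms weighting binomial(τ, σ) against matched powers of 5 and 3 reassemble into (5 + 3)^τ by the binomial theorem.


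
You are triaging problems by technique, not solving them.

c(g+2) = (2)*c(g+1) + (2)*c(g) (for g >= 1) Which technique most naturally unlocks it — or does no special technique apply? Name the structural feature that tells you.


Technique: the characteristic-root method — try a geometric ansatz r^g: constant coefficients turn the recurrence into one polynomial equation in r.


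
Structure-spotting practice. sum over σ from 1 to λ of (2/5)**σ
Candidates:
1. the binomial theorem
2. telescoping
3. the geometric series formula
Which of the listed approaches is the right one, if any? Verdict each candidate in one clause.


Method: the geometric series formula — each term is 2/5 times the previous one, so the geometric-series formula applies directly.
- the binomial theorem: the summand does not match any term pattern of an expanded binomial power.
- telescoping: in the displayed form, no term reappears at a neighboring index to cancel against.
- the geometric series formula: yes, a natural case for it.


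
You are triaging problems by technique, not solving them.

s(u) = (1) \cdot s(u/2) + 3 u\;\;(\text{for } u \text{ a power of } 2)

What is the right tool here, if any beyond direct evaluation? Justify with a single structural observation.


Diagnosis: the master substitution — the argument shrinks by the factor 2, so measure the index on a logarithmic scale and the recursion becomes a shift.


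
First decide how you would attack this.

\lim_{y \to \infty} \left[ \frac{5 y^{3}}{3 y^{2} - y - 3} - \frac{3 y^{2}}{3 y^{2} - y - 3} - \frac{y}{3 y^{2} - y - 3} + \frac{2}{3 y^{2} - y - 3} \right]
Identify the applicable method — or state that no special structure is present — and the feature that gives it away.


Best approach: dominant-term comparison — at large y only the top-degree terms survive; compare the leading terms and the limit falls out. l'Hôpital's at-infinity variant applies to the expression viewed as a single quotient; the leading-term comparison is the direct route.


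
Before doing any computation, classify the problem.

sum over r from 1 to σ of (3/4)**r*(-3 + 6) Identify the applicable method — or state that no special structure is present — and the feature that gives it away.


Best approach: the geometric series formula — the ratio of consecutive terms is the constant 3/4, independent of the index — a geometric sum.


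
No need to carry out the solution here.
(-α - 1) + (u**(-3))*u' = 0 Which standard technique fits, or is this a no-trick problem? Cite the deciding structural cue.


Diagnosis: separation of variables — separating collects all u-dependence with the derivative and leaves all α-dependence opposite: variables separate. One could also solve this as an exact equation; with each coefficient in its own variable, separating is the same work with fewer steps.


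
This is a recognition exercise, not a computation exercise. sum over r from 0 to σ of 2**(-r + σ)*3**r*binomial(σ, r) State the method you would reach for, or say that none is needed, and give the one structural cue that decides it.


Technique: the binomial theorem — binomial(σ, r) weighting matched powers of 3 and 2 is the expanded form of (3 + 2)^σ — fold it back up.


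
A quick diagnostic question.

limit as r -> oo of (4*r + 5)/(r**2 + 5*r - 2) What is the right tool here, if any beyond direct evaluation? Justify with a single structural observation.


Technique: dominant-term comparison — growth-rate triage: the leading powers of r decide the limit, everything else is noise. Differentiating the expression as a single quotient would eventually settle it as well; matching dominant growth settles it immediately.


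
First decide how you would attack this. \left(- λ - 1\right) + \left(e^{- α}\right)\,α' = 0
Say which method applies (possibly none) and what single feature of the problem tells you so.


Diagnosis: separation of variables — separating collects all α-dependence with the derivative and leaves all λ-dependence opposite: variables separate. An exactness check succeeds on this form as well — separation and the potential function arrive at the same answer, separation more directly.


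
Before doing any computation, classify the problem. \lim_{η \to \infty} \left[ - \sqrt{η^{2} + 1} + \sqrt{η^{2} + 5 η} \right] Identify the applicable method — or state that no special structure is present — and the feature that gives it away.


Diagnosis: conjugate multiplication — divergence minus divergence hides a finite answer — expose it by pairing \sqrt{η^{2} + 5 η} - \sqrt{η^{2} + 1} with its conjugate.


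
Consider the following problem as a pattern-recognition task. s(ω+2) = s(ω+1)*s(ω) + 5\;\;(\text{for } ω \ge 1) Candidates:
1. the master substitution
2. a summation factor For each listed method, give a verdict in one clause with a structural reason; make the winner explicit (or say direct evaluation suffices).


Technique: no special technique — no ansatz, no master substitution, no summation factor survives the nonlinearity here.
- the master substitution — the recursive argument is a shift of the index, not a fixed fraction of it.
- a summation factor: the recursion is nonlinear — outside the first-order linear family a summation factor addresses.


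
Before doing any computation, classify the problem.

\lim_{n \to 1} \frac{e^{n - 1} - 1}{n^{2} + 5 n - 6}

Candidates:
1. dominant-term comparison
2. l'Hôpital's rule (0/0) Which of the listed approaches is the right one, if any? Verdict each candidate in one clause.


Best approach: l'Hôpital's rule (0/0) — numerator and denominator both vanish at 1 — a genuine 0/0 form, which is exactly when l'Hôpital applies. A local series expansion at the point resolves it as well; the rule is the packaged version of that step.
- dominant-term comparison: no ranking of term growth rates resolves the limit here.
- l'Hôpital's rule (0/0) — yes — fits the structure here.


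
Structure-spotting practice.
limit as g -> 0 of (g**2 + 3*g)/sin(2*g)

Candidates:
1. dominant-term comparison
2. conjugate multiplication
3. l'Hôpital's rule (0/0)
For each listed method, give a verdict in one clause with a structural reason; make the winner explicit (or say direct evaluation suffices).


Best approach: l'Hôpital's rule (0/0) — substituting 0 gives 0 over 0; differentiate top and bottom once and re-evaluate. Known elementary limits would finish this too — the rule just bypasses the case analysis.
- dominant-term comparison: leading-power comparison does not apply to this form.
- conjugate multiplication — no difference of divergent radicals appears, so rationalizing has nothing to cancel.
- l'Hôpital's rule (0/0) — a fit — the right tool for this form.


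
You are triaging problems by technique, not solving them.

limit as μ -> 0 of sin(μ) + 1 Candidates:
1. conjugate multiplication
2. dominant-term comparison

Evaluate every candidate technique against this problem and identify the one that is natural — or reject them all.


Verdict: no special technique — no vanishing denominator and no indeterminate clash at the point — evaluation is immediate.
- conjugate multiplication: no difference of divergent radicals appears, so rationalizing has nothing to cancel.
- dominant-term comparison: leading-power comparison does not apply to this form.


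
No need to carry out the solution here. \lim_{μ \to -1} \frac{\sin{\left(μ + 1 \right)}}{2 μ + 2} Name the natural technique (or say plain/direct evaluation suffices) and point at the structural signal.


Best approach: l'Hôpital's rule (0/0) — substituting -1 gives 0 over 0; differentiate top and bottom once and re-evaluate. Expanding numerator and denominator to first order gives the same value — the rule automates exactly that.


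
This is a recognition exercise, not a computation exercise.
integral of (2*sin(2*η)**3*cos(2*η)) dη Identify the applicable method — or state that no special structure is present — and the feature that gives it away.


Best approach: u-substitution — structure check: outer function, inner expression sin(2*η), inner derivative as a factor — the classic u = sin(2*η) pattern.


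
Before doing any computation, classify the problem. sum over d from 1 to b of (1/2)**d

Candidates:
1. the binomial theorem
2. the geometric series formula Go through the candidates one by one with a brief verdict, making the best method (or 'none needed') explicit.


Method: the geometric series formula — consecutive terms stand in a fixed index-free ratio — the geometric sum formula closes it.
- the binomial theorem — there is no sum-raised-to-a-power identity hiding in these terms.
- the geometric series formula — a fit — the right tool for this form.


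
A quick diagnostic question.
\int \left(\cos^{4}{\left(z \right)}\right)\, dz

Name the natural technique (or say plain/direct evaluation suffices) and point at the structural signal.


Best approach: a trigonometric identity — the exponent on \cos^{4}{\left(z \right)} is even — the power-reduction identity is the standard preprocessing step.


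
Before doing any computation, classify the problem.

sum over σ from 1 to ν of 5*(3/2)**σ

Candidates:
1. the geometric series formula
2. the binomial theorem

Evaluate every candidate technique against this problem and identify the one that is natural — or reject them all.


Technique: the geometric series formula — check a ratio of consecutive terms: it is 3/2, independent of the index, so the geometric formula closes the sum.
- the geometric series formula — a fit — the right tool for this form.
- the binomial theorem: no binomial coefficients pair up with complementary powers here.


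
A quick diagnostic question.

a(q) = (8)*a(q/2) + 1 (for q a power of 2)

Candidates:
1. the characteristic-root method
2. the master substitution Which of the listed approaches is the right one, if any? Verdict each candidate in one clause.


Best approach: the master substitution — the argument q/2 divides the index by 2; the standard q = 2^m substitution converts it to a constant-shift recurrence.
- the characteristic-root method — a divided-index call is not the fixed-shift linear shape that characteristic roots solve.
- the master substitution: yes, a natural case for it.


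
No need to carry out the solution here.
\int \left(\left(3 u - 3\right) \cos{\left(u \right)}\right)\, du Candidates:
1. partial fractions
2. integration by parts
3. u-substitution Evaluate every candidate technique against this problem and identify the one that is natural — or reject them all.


Best approach: integration by parts — differentiate 3 u - 3, integrate \cos{\left(u \right)}: each pass lowers the polynomial degree, so parts terminates.
- partial fractions: there is no rational-function structure to decompose.
- integration by parts: applicable, and directly so.
- u-substitution — no subexpression of the integrand serves as a whole-integral substitution inner — individual terms may offer their own, but none carries its derivative as a factor of the full integrand; a working change of variable would have to be constructed from outside the expression.


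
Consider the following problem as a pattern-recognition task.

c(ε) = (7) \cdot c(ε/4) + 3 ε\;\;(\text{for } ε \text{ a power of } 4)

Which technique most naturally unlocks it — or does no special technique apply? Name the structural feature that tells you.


Technique: the master substitution — the argument shrinks by the factor 4, so measure the index on a logarithmic scale and the recursion becomes a shift.


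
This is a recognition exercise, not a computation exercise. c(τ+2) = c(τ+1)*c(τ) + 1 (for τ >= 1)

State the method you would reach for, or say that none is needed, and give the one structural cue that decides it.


Verdict: no special technique — the sequence value feeds back through itself nonlinearly — linear superposition fails, and every superposition-based closed form fails with it.


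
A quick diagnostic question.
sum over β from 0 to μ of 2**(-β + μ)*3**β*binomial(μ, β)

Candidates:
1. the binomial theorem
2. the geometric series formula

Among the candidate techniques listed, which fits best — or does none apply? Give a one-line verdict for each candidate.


Best approach: the binomial theorem — binomial coefficients against complementary powers of 3 and 2: recognize the binomial expansion and resum.
- the binomial theorem — applies; the problem has the shape this method handles.
- the geometric series formula — there is no constant term-to-term ratio.


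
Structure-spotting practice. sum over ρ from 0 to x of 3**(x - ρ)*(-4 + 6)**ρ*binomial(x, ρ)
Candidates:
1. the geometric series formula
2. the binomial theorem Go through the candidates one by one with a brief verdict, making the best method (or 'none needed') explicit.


Technique: the binomial theorem — binomial(x, ρ) weighting matched powers of (-4 + 6) and 3 is the expanded form of ((-4 + 6) + 3)^x — fold it back up.
- the geometric series formula: the ratio of consecutive terms depends on the index.
- the binomial theorem — yes, a natural case for it.


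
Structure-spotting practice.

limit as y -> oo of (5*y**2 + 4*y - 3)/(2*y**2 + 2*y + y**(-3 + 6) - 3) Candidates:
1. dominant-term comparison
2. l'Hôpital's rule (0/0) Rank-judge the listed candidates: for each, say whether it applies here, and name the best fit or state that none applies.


Method: dominant-term comparison — at large y only the top-degree terms survive; compare the leading terms and the limit falls out.
- dominant-term comparison: a fit — the right tool for this form.
- l'Hôpital's rule (0/0): as a single quotient the expression runs to ∞/∞ at the limit point — an at-infinity form of the rule would apply, though the leading-growth comparison is the direct reading.


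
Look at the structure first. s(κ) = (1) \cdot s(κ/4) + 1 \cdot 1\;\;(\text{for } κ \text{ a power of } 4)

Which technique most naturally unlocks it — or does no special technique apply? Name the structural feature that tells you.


Method: the master substitution — the argument shrinks by the factor 4, so measure the index on a logarithmic scale and the recursion becomes a shift.


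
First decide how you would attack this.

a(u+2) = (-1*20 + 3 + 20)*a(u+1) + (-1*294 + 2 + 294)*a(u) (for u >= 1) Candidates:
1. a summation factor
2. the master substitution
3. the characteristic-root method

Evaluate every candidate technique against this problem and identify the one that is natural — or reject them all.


Method: the characteristic-root method — the recurrence is linear and homogeneous with constant coefficients, so the ansatz r^u turns it into a polynomial equation for r.
- a summation factor: a summation factor telescopes one-step recursions; this one carries higher-order memory.
- the master substitution — there is no divide-the-index recursive argument.
- the characteristic-root method: applies; the problem has the shape this method handles.


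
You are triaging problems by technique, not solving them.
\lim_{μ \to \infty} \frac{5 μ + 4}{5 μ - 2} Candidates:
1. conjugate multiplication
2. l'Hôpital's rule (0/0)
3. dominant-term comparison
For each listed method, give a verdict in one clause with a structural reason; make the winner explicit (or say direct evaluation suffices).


Verdict: dominant-term comparison — at large μ only the top-degree terms survive; compare the leading terms and the limit falls out.
- conjugate multiplication — the conjugate move applies to radical differences, which this is not.
- l'Hôpital's rule (0/0) — viewed as a single quotient this runs to ∞/∞, not the 0/0 clash this candidate addresses; an at-infinity variant of the rule would resolve it, but comparing leading growth reads the answer without differentiating.
- dominant-term comparison: a fit — the right tool for this form.


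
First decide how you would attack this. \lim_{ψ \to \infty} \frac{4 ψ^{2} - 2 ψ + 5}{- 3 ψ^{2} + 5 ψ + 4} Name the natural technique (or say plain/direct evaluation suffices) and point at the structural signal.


Diagnosis: dominant-term comparison — as ψ grows, only the highest-degree terms matter — compare leading terms and read the limit off. Differentiating the expression as a single quotient would eventually settle it as well; matching dominant growth settles it immediately.


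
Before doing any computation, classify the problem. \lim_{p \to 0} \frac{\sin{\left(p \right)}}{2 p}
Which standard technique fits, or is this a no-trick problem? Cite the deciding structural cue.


Diagnosis: l'Hôpital's rule (0/0) — the 0/0 form at 0 is the signature situation for l'Hôpital's rule. Known elementary limits would finish this too — the rule just bypasses the case analysis.


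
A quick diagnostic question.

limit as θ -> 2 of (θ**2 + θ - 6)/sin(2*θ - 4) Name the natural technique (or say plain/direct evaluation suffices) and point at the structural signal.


Method: l'Hôpital's rule (0/0) — plug in 2: top and bottom both hit zero, so differentiate each and retry. Expanding numerator and denominator to first order gives the same value — the rule automates exactly that.


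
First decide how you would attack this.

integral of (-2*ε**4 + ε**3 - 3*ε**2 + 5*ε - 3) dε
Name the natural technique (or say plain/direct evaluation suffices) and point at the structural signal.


Verdict: no special technique — scan for structure and find none: constant multiples of powers of ε, integrate directly.


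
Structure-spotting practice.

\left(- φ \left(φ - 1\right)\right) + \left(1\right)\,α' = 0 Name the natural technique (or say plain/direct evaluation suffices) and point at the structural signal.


Method: no special technique — solved for the derivative, no α appears — this is antidifferentiation in φ wearing ODE clothing.


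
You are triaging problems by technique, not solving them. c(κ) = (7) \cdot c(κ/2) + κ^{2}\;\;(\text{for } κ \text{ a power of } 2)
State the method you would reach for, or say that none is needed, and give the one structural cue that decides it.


Best approach: the master substitution — the argument contracts 2-fold per step: reindex κ exponentially and solve the linear recurrence in the new index.


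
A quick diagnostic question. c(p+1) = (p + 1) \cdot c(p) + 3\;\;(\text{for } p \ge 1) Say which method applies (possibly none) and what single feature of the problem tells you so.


Best approach: a summation factor — rescale the sequence by the product of the weights p + 1 so far — the recurrence collapses to a plain running sum.


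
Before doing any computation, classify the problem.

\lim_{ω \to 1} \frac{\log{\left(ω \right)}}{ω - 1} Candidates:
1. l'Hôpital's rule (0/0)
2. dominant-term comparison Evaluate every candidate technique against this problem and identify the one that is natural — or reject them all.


Technique: l'Hôpital's rule (0/0) — numerator and denominator both vanish at 1 — a genuine 0/0 form, which is exactly when l'Hôpital applies. The standard small-argument limits would also carry it; the rule is the systematic route.
- l'Hôpital's rule (0/0): applicable, and directly so.
- dominant-term comparison — no ranking of term growth rates resolves the limit here.


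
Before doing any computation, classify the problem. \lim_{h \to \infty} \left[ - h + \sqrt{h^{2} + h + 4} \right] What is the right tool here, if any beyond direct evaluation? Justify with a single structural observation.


Best approach: conjugate multiplication — divergence minus divergence hides a finite answer — expose it by pairing \sqrt{h^{2} + h + 4} - h with its conjugate.


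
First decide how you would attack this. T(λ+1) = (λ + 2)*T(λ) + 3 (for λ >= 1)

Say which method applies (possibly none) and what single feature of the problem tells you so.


Method: a summation factor — an index-dependent multiplier λ + 2 rules out characteristic roots; a summation factor converts it to a pure difference.


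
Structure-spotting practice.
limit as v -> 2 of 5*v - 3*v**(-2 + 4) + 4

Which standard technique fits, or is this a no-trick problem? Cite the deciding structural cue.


Method: no special technique — no vanishing denominator and no indeterminate clash at the point — evaluation is immediate.


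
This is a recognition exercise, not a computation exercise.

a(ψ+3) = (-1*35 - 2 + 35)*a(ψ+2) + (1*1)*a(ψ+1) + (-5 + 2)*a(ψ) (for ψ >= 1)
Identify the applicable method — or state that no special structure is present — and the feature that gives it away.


Diagnosis: the characteristic-root method — no index-dependence in the weights and nothing inhomogeneous: classic characteristic-equation setup.


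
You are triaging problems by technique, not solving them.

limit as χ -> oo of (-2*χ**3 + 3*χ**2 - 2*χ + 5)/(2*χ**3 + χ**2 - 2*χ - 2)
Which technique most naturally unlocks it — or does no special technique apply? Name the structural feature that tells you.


Technique: dominant-term comparison — divide by the highest power of χ present: lower-order terms vanish and the dominant ratio remains. Differentiating the expression as a single quotient would eventually settle it as well; matching dominant growth settles it immediately.


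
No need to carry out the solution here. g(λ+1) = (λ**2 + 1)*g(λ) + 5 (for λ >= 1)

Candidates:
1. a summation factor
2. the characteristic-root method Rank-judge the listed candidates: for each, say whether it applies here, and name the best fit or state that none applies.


Method: a summation factor — it is first-order linear but the coefficient λ**2 + 1 depends on the index, so multiply through by a summation factor to telescope it.
- a summation factor: yes, a natural case for it.
- the characteristic-root method: the coefficients change with the index, which the root method cannot absorb.


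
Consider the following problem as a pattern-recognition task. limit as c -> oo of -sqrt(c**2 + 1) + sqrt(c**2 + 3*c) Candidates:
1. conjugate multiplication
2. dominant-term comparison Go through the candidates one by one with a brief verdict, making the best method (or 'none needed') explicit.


Verdict: conjugate multiplication — sqrt(c**2 + 3*c) and sqrt(c**2 + 1) both blow up, but their difference is tame once the conjugate rationalizes it.
- conjugate multiplication — yes — fits the structure here.
- dominant-term comparison — this limit is not decided by comparing polynomial growth at infinity.


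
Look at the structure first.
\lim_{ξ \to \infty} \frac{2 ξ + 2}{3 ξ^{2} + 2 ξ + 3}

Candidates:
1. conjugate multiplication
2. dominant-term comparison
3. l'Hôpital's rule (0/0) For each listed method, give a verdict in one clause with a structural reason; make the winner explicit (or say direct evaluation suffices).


Technique: dominant-term comparison — divide through by the highest power of ξ; every lower-order term dies and the dominant terms decide the limit.
- conjugate multiplication: multiplying by a conjugate would not remove any indeterminacy here.
- dominant-term comparison — yes, a natural case for it.
- l'Hôpital's rule (0/0) — viewed as a single quotient this runs to ∞/∞, not the 0/0 clash this candidate addresses; an at-infinity variant of the rule would resolve it, but comparing leading growth reads the answer without differentiating.


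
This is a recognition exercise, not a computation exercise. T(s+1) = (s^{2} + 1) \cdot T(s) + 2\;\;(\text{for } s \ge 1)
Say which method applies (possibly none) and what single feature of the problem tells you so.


Technique: a summation factor — first-order, linear, moving coefficient s^{2} + 1: the discrete analogue of an integrating factor handles it.


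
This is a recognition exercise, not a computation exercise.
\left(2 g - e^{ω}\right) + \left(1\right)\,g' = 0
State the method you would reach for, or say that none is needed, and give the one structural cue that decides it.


Method: a linear integrating factor — the equation is linear in g with coefficient 2; multiplying by the integrating factor exp(∫2) makes the left side a perfect derivative.


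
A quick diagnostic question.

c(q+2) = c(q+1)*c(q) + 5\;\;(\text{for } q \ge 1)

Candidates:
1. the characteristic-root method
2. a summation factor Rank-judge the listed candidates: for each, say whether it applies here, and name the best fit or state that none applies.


Diagnosis: no special technique — the recurrence is nonlinear in the sequence values; study it directly, no linear machinery applies.
- the characteristic-root method — nonlinearity rules out exponential-mode superposition from the start.
- a summation factor: no summation factor applies — the rule is not linear in the sequence values.


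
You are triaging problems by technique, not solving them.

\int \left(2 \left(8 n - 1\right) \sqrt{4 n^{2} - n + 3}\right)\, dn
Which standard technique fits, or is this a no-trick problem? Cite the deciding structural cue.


Method: u-substitution — collected, the integrand has one factor that is, up to a constant, the derivative of an inner expression the rest depends on — substitute for that inner expression.


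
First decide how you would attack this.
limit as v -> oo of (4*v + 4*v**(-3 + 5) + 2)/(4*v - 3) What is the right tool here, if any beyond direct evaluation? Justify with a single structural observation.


Best approach: dominant-term comparison — divide through by the highest power of v; every lower-order term dies and the dominant terms decide the limit. As a single quotient, the ∞/∞ shape would yield to repeated differentiation as well — the growth comparison gets there in one look.


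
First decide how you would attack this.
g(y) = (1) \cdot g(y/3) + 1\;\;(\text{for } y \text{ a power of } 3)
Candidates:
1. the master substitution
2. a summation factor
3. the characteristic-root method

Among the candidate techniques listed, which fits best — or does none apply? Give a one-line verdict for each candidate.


Verdict: the master substitution — the argument contracts 3-fold per step: reindex y exponentially and solve the linear recurrence in the new index.
- the master substitution — yes, a natural case for it.
- a summation factor: the recursion divides its index rather than shifting it — there is no previous-term chain for a summation factor to telescope.
- the characteristic-root method — the recursion divides its index rather than shifting it — outside the constant-shift family the root method covers.


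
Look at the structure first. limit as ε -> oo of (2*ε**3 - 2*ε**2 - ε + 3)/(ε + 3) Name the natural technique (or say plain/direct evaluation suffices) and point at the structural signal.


Verdict: dominant-term comparison — at large ε only the top-degree terms survive; compare the leading terms and the limit falls out. As a single quotient, the ∞/∞ shape would yield to repeated differentiation as well — the growth comparison gets there in one look.


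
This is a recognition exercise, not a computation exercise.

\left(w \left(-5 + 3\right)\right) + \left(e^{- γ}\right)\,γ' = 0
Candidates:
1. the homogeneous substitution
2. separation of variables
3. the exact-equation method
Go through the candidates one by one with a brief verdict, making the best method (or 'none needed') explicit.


Technique: separation of variables — separating collects all γ-dependence with the derivative and leaves all w-dependence opposite: variables separate.
- the homogeneous substitution: the slope is not a function of the ratio of the variables alone.
- separation of variables — yes — fits the structure here.
- the exact-equation method: the cross-partial test holds only vacuously — each coefficient lives in its own variable, so the exactness machinery reads no structure the split form does not already show.


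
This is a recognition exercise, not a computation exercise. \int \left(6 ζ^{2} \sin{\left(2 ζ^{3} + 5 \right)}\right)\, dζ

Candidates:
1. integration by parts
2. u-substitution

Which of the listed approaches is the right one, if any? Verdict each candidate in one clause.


Technique: u-substitution — collected, the integrand has one factor that is, up to a constant, the derivative of an inner expression the rest depends on — substitute for that inner expression.
- integration by parts: the non-polynomial partner is not one of the parts kernels — exp, sine, or cosine with a degree-1 argument, or a logarithm.
- u-substitution — yes — fits the structure here.


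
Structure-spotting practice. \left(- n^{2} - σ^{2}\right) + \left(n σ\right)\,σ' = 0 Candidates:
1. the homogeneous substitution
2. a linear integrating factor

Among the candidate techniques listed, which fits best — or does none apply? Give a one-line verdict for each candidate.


Best approach: the homogeneous substitution — the slope's numerator and denominator share total degree; set v = σ/n and the equation drops to separable form. Rearranged, this also fits the Bernoulli template directly; the homogeneous substitution reads the structure without the rearrangement.
- the homogeneous substitution: a fit — the right tool for this form.
- a linear integrating factor — a nonlinear term in the unknown puts this outside the integrating-factor template.


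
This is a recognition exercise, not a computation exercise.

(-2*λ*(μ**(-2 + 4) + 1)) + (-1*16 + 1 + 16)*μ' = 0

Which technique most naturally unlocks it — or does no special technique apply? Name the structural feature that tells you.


Verdict: separation of variables — separating collects all μ-dependence with the derivative and leaves all λ-dependence opposite: variables separate.


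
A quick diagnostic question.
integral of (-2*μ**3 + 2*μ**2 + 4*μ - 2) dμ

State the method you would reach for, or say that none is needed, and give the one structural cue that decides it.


Technique: no special technique — nothing composite, nothing rational, nothing trigonometric — each constant-multiple power of μ integrates by the power rule alone.


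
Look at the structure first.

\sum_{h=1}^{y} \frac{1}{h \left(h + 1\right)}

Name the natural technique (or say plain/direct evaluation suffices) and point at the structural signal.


Method: telescoping — \frac{1}{h \left(h + 1\right)} hides a difference of shifted reciprocals — decompose it and the middle of the sum vanishes.


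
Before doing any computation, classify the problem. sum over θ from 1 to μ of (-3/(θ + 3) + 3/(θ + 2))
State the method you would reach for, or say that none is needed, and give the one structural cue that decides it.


Diagnosis: telescoping — each term adds 3/(θ + 2) and subtracts the same expression advanced one index; that subtracted piece cancels against the next term's added copy — only the boundary terms survive.


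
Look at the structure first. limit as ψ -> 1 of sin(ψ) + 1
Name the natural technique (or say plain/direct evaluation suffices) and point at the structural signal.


Diagnosis: no special technique — the expression is continuous at the evaluation point — substitute directly; no indeterminate form appears.


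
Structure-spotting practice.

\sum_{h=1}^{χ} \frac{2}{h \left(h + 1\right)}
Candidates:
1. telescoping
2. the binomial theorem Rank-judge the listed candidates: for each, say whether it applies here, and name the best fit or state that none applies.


Method: telescoping — one partial-fraction pass turns \frac{2}{h \left(h + 1\right)} into a shifted difference, and shifted differences telescope.
- telescoping: applicable, and directly so.
- the binomial theorem — no binomial coefficients pair up with complementary powers here.


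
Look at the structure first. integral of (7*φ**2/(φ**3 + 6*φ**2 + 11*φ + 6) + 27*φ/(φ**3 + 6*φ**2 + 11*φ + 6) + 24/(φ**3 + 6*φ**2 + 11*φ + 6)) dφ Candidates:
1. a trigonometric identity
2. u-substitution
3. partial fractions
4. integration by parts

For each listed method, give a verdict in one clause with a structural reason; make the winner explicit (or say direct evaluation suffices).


Best approach: partial fractions — the bottom, φ**3 + 6*φ**2 + 11*φ + 6, comes apart into simple factors, and a proper rational function over split factors decomposes.
- a trigonometric identity — with no trigonometric functions present, identity rewriting has no target.
- u-substitution: no subexpression of the integrand serves as a whole-integral substitution inner — individual terms may offer their own, but none carries its derivative as a factor of the full integrand; a working change of variable would have to be constructed from outside the expression.
- partial fractions — yes, a natural case for it.
- integration by parts — the nonconstant-polynomial-times-standard-kernel pattern (an exp, sine, cosine, or logarithm partner) is absent.


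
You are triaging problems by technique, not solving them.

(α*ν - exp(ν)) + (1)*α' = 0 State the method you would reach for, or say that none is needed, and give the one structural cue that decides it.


Verdict: a linear integrating factor — arrange it as α' + ν·α = (the forcing term) and the integrating factor does the rest.


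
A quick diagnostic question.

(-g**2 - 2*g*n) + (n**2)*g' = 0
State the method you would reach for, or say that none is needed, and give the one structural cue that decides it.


Verdict: the homogeneous substitution — solved for the derivative, the right side is unchanged under scaling n and g together — it depends only on the ratio g/n, so substitute a single ratio variable. A Bernoulli rewrite works here as the equation stands — the homogeneous substitution is the more immediate reading.


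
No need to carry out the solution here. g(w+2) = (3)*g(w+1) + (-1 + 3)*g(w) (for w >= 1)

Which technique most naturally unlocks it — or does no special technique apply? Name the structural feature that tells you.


Best approach: the characteristic-root method — fixed numeric weights on consecutive terms and no forcing term added: the root method in its home territory.
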